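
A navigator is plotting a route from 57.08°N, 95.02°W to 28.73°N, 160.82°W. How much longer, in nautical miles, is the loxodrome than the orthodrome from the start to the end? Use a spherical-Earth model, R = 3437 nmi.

Great circle: cos σ = sin φ₁ sin φ₂ + cos φ₁ cos φ₂ cos Δλ,  σ = 0.9287 rad → d_gc = 3192.0 nmi
Rhumb line: Δψ = -0.6954, q = Δφ/Δψ = 0.7116, d_rh = R√(Δφ²+q²Δλ²) = 3283.4 nmi
Excess = 3283.4 − 3192.0 = 91.4 ≈ 91 nmi

91 nmi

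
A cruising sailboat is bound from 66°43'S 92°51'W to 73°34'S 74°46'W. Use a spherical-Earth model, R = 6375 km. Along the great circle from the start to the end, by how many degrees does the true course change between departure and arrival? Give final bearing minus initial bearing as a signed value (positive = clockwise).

At departure: θ₁ = atan2(sin Δλ cos φ₂, cos φ₁ sin φ₂ − sin φ₁ cos φ₂ cos Δλ) = 146.39°
At arrival: θ₂ = atan2(sin Δλ cos φ₁, −cos φ₂ sin φ₁ + sin φ₂ cos φ₁ cos Δλ) = 129.33°
Δθ = θ₂ − θ₁ = -17.1°

-17.1°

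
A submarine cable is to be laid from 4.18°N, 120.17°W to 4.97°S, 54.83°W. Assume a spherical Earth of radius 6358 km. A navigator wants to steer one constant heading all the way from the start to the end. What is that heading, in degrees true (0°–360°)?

98.0°

Δψ = ln[tan(π/4+φ₂/2)/tan(π/4+φ₁/2)] = -0.1599
Δλ = +1.1404 rad (taken the short way round)
course = atan2(Δλ, Δψ) = 97.98°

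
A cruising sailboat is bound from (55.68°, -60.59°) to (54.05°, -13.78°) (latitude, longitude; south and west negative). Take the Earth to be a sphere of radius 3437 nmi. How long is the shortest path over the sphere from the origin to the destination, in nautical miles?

1588 nmi

Haversine: a = sin²(Δφ/2)+cos φ₁ cos φ₂ sin²(Δλ/2) = 0.05243;  σ = 2·atan2(√a,√(1−a))
σ = 26.474° → d = Rσ = 3437·0.46206 = 1588 nmi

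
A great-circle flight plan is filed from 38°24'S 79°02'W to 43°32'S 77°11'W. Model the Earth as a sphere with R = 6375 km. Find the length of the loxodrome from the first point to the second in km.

Δψ = ln[tan(π/4+φ₂/2)/tan(π/4+φ₁/2)] = -0.1188;  Δφ = -0.0896 rad,  Δλ = +0.0323 rad
q = Δφ/Δψ = 0.7545
d = R·√(Δφ² + q²Δλ²) = 6375·0.09285 = 592 km

592 km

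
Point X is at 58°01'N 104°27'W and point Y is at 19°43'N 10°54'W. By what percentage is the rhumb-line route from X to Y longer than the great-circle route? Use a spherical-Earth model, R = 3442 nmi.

Great circle: σ = 1.3127 rad → d_gc = Rσ = 4518.2 nmi
Rhumb: Δφ = -0.6685, Δλ = +1.6328, Δψ = -0.8986, q = Δφ/Δψ = 0.7439 → d_rh = R√(Δφ²+q²Δλ²) = 4772.0 nmi
Excess = (4772.0 − 4518.2) / 4518.2 = 253.8 / 4518.2 = 5.62% ≈ 5.6%

5.6%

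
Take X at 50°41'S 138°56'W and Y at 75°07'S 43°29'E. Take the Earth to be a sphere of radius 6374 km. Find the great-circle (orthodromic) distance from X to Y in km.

6028 km

cos σ = sin φ₁ sin φ₂ + cos φ₁ cos φ₂ cos Δλ
      = sin(-50.68°)sin(-75.12°) + cos(-50.68°)cos(-75.12°)cos(-177.58°) = 0.5851
σ = 54.190° → d = Rσ = 6374·0.94579 = 6028 km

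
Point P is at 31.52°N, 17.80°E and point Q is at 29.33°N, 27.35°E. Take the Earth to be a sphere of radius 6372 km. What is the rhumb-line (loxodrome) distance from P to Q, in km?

948 km

Rhumb course C = atan2(Δλ, Δψ) with Δψ = ln[tan(π/4+φ₂/2)/tan(π/4+φ₁/2)] = -0.0443, Δλ = +0.1667 → C = 104.89°
d = R·|Δφ| / |cos C| = 6372·0.03822 / 0.25703 = 948 km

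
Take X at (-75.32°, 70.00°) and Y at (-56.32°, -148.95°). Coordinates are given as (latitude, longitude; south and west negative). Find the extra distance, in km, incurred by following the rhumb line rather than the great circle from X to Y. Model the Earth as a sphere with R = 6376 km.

1339 km

Great circle: cos σ = sin φ₁ sin φ₂ + cos φ₁ cos φ₂ cos Δλ,  σ = 0.8014 rad → d_gc = 5109.8 km
Rhumb line: Δψ = +0.8543, q = Δφ/Δψ = 0.3882, d_rh = R√(Δφ²+q²Δλ²) = 6449.2 km
Excess = 6449.2 − 5109.8 = 1339.4 ≈ 1339 km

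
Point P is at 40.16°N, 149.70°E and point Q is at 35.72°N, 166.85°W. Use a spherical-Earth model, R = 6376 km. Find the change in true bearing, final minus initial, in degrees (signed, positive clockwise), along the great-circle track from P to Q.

+27.6°

Initial bearing θ₁ = atan2(sin Δλ cos φ₂, cos φ₁ sin φ₂ − sin φ₁ cos φ₂ cos Δλ) = 83.25°
Final bearing θ₂ = (initial bearing from the destination back to the start) + 180° = 110.80°
Δθ = θ₂ − θ₁ = +27.6°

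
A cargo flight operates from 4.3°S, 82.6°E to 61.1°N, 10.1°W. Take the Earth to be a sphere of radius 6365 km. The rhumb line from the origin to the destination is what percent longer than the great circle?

Great circle: σ = 1.6593 rad → d_gc = Rσ = 10561.2 km
Rhumb: Δφ = +1.1414, Δλ = -1.6179, Δψ = +1.4311, q = Δφ/Δψ = 0.7976 → d_rh = R√(Δφ²+q²Δλ²) = 10965.7 km
Excess = (10965.7 − 10561.2) / 10561.2 = 404.5 / 10561.2 = 3.83% ≈ 3.8%

3.8%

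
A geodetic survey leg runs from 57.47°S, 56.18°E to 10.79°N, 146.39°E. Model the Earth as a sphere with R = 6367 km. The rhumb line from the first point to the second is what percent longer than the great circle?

Great circle: σ = 1.7313 rad → d_gc = Rσ = 11022.9 km
Rhumb: Δφ = +1.1914, Δλ = +1.5745, Δψ = +1.4213, q = Δφ/Δψ = 0.8382 → d_rh = R√(Δφ²+q²Δλ²) = 11320.2 km
Excess = (11320.2 − 11022.9) / 11022.9 = 297.3 / 11022.9 = 2.70% ≈ 2.7%

2.7%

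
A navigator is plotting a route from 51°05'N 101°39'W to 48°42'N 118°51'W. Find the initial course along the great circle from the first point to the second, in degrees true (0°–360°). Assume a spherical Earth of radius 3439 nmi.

θ = atan2( sin Δλ·cos φ₂ ,  cos φ₁ sin φ₂ − sin φ₁ cos φ₂ cos Δλ )
  = atan2(-0.1952, -0.0186) = 264.55°

264.6°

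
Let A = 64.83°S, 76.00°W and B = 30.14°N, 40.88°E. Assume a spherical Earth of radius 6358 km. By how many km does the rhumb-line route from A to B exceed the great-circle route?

617 km

Great circle: cos σ = sin φ₁ sin φ₂ + cos φ₁ cos φ₂ cos Δλ,  σ = 2.2405 rad → d_gc = 14244.9 km
Rhumb line: Δψ = +2.0516, q = Δφ/Δψ = 0.8079, d_rh = R√(Δφ²+q²Δλ²) = 14861.6 km
Excess = 14861.6 − 14244.9 = 616.7 ≈ 617 km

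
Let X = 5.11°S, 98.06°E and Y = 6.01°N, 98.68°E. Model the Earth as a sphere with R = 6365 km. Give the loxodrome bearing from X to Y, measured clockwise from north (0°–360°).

3.2°

Δψ = ln[tan(π/4+φ₂/2)/tan(π/4+φ₁/2)] = +0.1944
Δλ = +0.0108 rad (taken the short way round)
course = atan2(Δλ, Δψ) = 3.19°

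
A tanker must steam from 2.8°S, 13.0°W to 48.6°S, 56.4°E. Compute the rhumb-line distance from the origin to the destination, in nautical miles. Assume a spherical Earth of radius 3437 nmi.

Rhumb course C = atan2(Δλ, Δψ) with Δψ = ln[tan(π/4+φ₂/2)/tan(π/4+φ₁/2)] = -0.9243, Δλ = +1.2113 → C = 127.35°
d = R·|Δφ| / |cos C| = 3437·0.79936 / 0.60665 = 4529 nmi

4529 nmi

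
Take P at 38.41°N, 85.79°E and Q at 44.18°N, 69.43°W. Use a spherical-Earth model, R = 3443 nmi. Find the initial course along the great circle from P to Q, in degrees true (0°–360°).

342.5°

θ = atan2( sin Δλ·cos φ₂ ,  cos φ₁ sin φ₂ − sin φ₁ cos φ₂ cos Δλ )
  = atan2(-0.3006, +0.9506) = 342.45°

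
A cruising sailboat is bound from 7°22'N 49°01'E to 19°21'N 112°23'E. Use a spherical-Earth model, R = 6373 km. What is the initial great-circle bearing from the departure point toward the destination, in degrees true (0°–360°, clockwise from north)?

N = sin Δλ·cos φ₂ = +0.8434;  D = cos φ₁ sin φ₂ − sin φ₁ cos φ₂ cos Δλ = +0.2744
initial course = atan2(N, D) = 71.98°

72.0°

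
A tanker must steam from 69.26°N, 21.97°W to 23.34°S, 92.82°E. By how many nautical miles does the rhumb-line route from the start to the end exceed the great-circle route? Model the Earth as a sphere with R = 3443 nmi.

422 nmi

Great circle: cos σ = sin φ₁ sin φ₂ + cos φ₁ cos φ₂ cos Δλ,  σ = 2.1023 rad → d_gc = 7238.3 nmi
Rhumb line: Δψ = -2.1174, q = Δφ/Δψ = 0.7633, d_rh = R√(Δφ²+q²Δλ²) = 7660.5 nmi
Excess = 7660.5 − 7238.3 = 422.2 ≈ 422 nmi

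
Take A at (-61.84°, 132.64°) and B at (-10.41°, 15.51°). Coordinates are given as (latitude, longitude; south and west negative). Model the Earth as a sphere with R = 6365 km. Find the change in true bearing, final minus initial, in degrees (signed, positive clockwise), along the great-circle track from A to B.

+93.9°

Initial bearing θ₁ = atan2(sin Δλ cos φ₂, cos φ₁ sin φ₂ − sin φ₁ cos φ₂ cos Δλ) = 241.23°
Final bearing θ₂ = (initial bearing from the destination back to the start) + 180° = 335.13°
Δθ = θ₂ − θ₁ = +93.9°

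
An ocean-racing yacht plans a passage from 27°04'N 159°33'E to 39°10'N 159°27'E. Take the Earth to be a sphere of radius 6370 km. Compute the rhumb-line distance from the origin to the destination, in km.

Δψ = ln[tan(π/4+φ₂/2)/tan(π/4+φ₁/2)] = +0.2530;  Δφ = +0.2112 rad,  Δλ = -0.0017 rad
q = Δφ/Δψ = 0.8347
d = R·√(Δφ² + q²Δλ²) = 6370·0.21119 = 1345 km

1345 km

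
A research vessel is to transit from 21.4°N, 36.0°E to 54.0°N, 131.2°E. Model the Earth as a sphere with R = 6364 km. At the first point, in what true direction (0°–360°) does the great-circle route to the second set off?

N = sin Δλ·cos φ₂ = +0.5854;  D = cos φ₁ sin φ₂ − sin φ₁ cos φ₂ cos Δλ = +0.7727
initial course = atan2(N, D) = 37.15°

37.1°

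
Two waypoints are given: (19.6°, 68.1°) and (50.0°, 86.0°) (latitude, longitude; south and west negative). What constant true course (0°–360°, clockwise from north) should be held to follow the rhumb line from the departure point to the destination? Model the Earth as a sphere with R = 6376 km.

25.3°

Meridional parts: M(φ₁)=+0.3490, M(φ₂)=+1.0107 → ΔM = +0.6617;  Δλ = +0.3124 rad
tan C = Δλ / ΔM = +0.4721 → C = 25.27°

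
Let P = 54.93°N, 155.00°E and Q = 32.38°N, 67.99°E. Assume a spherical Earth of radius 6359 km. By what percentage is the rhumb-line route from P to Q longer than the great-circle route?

Great circle: σ = 1.0887 rad → d_gc = Rσ = 6923.2 km
Rhumb: Δφ = -0.3936, Δλ = -1.5186, Δψ = -0.5542, q = Δφ/Δψ = 0.7101 → d_rh = R√(Δφ²+q²Δλ²) = 7299.9 km
Excess = (7299.9 − 6923.2) / 6923.2 = 376.7 / 6923.2 = 5.44% ≈ 5.4%

5.4%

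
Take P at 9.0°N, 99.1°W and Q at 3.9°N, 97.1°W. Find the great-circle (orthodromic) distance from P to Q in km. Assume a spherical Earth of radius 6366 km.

cos σ = sin φ₁ sin φ₂ + cos φ₁ cos φ₂ cos Δλ
      = sin(9.00°)sin(3.90°) + cos(9.00°)cos(3.90°)cos(2.00°) = 0.9954
σ = 5.473° → d = Rσ = 6366·0.09553 = 608 km

608 km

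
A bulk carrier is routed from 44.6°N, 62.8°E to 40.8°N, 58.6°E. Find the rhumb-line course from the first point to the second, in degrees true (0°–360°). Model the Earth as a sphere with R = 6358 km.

Meridional parts: M(φ₁)=+0.8715, M(φ₂)=+0.7812 → ΔM = -0.0903;  Δλ = -0.0733 rad
tan C = Δλ / ΔM = +0.8119 → C = 219.07°

219.1°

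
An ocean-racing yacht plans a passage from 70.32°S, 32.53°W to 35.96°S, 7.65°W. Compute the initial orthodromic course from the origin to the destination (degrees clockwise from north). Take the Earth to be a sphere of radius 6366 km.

N = sin Δλ·cos φ₂ = +0.3405;  D = cos φ₁ sin φ₂ − sin φ₁ cos φ₂ cos Δλ = +0.4937
initial course = atan2(N, D) = 34.60°

34.6°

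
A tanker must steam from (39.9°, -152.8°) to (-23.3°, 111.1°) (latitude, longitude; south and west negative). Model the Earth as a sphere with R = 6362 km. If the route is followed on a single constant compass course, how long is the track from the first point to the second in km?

Rhumb course C = atan2(Δλ, Δψ) with Δψ = ln[tan(π/4+φ₂/2)/tan(π/4+φ₁/2)] = -1.1790, Δλ = -1.6773 → C = 234.90°
d = R·|Δφ| / |cos C| = 6362·1.10305 / 0.57507 = 12203 km

12203 km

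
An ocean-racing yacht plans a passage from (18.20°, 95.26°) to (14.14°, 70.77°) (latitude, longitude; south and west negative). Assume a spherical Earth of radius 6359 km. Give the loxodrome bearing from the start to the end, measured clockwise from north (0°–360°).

Meridional parts: M(φ₁)=+0.3231, M(φ₂)=+0.2493 → ΔM = -0.0738;  Δλ = -0.4274 rad
tan C = Δλ / ΔM = +5.7920 → C = 260.20°

260.2°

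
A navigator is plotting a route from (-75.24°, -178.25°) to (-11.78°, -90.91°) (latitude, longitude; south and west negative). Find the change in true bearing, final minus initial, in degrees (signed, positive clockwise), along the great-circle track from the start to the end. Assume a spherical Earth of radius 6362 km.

-75.4°

Initial bearing θ₁ = atan2(sin Δλ cos φ₂, cos φ₁ sin φ₂ − sin φ₁ cos φ₂ cos Δλ) = 90.47°
Final bearing θ₂ = (initial bearing from the destination back to the start) + 180° = 15.08°
Δθ = θ₂ − θ₁ = -75.4°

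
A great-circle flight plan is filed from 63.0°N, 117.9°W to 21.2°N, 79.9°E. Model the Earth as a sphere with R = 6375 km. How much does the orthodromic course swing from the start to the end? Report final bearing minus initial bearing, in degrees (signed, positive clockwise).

-155.4°

At departure: θ₁ = atan2(sin Δλ cos φ₂, cos φ₁ sin φ₂ − sin φ₁ cos φ₂ cos Δλ) = 343.38°
At arrival: θ₂ = atan2(sin Δλ cos φ₁, −cos φ₂ sin φ₁ + sin φ₂ cos φ₁ cos Δλ) = 188.00°
Δθ = θ₂ − θ₁ = -155.4°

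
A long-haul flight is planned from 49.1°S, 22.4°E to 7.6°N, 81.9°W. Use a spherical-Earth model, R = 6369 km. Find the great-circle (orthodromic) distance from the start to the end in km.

11681 km

Haversine: a = sin²(Δφ/2)+cos φ₁ cos φ₂ sin²(Δλ/2) = 0.63013;  σ = 2·atan2(√a,√(1−a))
σ = 105.086° → d = Rσ = 6369·1.83409 = 11681 km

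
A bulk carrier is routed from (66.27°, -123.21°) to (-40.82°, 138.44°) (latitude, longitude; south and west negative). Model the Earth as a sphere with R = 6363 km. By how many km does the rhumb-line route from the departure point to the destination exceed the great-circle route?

309 km

Great circle: cos σ = sin φ₁ sin φ₂ + cos φ₁ cos φ₂ cos Δλ,  σ = 2.2687 rad → d_gc = 14435.99 km
Rhumb line: Δψ = -2.3419, q = Δφ/Δψ = 0.7981, d_rh = R√(Δφ²+q²Δλ²) = 14745.47 km
Excess = 14745.47 − 14435.99 = 309.48 ≈ 309 km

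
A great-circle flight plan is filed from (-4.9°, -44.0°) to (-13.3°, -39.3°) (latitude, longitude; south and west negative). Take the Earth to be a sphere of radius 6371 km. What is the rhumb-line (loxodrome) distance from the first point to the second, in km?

1067 km

Rhumb course C = atan2(Δλ, Δψ) with Δψ = ln[tan(π/4+φ₂/2)/tan(π/4+φ₁/2)] = -0.1486, Δλ = +0.0820 → C = 151.10°
d = R·|Δφ| / |cos C| = 6371·0.14661 / 0.87549 = 1067 km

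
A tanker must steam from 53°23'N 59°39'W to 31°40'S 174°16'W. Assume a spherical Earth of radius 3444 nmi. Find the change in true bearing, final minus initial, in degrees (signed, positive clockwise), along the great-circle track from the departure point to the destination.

Initial bearing θ₁ = atan2(sin Δλ cos φ₂, cos φ₁ sin φ₂ − sin φ₁ cos φ₂ cos Δλ) = 267.89°
Final bearing θ₂ = (initial bearing from the destination back to the start) + 180° = 224.45°
Δθ = θ₂ − θ₁ = -43.4°

-43.4°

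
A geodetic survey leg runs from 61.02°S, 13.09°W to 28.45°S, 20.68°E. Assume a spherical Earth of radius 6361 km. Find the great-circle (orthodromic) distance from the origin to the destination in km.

cos σ = sin φ₁ sin φ₂ + cos φ₁ cos φ₂ cos Δλ
      = sin(-61.02°)sin(-28.45°) + cos(-61.02°)cos(-28.45°)cos(33.77°) = 0.7709
σ = 39.569° → d = Rσ = 6361·0.69061 = 4393 km

4393 km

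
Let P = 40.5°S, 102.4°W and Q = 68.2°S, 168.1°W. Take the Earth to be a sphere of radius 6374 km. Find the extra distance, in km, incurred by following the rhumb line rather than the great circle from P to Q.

Great circle: cos σ = sin φ₁ sin φ₂ + cos φ₁ cos φ₂ cos Δλ,  σ = 0.7681 rad → d_gc = 4896.1 km
Rhumb line: Δψ = -0.8730, q = Δφ/Δψ = 0.5538, d_rh = R√(Δφ²+q²Δλ²) = 5087.3 km
Excess = 5087.3 − 4896.1 = 191.2 ≈ 191 km

191 km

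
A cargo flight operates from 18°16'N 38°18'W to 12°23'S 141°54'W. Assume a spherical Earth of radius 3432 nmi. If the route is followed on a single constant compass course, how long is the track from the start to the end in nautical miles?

6392 nmi

Rhumb course C = atan2(Δλ, Δψ) with Δψ = ln[tan(π/4+φ₂/2)/tan(π/4+φ₁/2)] = -0.5422, Δλ = -1.8082 → C = 253.31°
d = R·|Δφ| / |cos C| = 3432·0.53494 / 0.28722 = 6392 nmi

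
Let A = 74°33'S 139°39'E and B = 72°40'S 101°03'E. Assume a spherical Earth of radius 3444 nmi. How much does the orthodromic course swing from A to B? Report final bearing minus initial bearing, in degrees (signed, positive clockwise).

Initial bearing θ₁ = atan2(sin Δλ cos φ₂, cos φ₁ sin φ₂ − sin φ₁ cos φ₂ cos Δλ) = 260.87°
Final bearing θ₂ = (initial bearing from the destination back to the start) + 180° = 298.01°
Δθ = θ₂ − θ₁ = +37.1°

+37.1°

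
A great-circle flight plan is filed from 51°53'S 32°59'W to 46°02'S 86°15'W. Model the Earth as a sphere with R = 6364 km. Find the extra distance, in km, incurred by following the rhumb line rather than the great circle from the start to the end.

83 km

Great circle: cos σ = sin φ₁ sin φ₂ + cos φ₁ cos φ₂ cos Δλ,  σ = 0.6049 rad → d_gc = 3849.5 km
Rhumb line: Δψ = +0.1557, q = Δφ/Δψ = 0.6556, d_rh = R√(Δφ²+q²Δλ²) = 3932.7 km
Excess = 3932.7 − 3849.5 = 83.2 ≈ 83 km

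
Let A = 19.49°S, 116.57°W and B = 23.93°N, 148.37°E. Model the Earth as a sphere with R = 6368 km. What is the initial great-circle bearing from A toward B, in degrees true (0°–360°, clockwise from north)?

291.3°

θ = atan2( sin Δλ·cos φ₂ ,  cos φ₁ sin φ₂ − sin φ₁ cos φ₂ cos Δλ )
  = atan2(-0.9105, +0.3555) = 291.33°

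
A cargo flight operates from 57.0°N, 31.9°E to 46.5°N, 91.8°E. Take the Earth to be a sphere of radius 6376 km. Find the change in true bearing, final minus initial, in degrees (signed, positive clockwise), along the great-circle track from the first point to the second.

+48.9°

Initial bearing θ₁ = atan2(sin Δλ cos φ₂, cos φ₁ sin φ₂ − sin φ₁ cos φ₂ cos Δλ) = 79.95°
Final bearing θ₂ = (initial bearing from the destination back to the start) + 180° = 128.82°
Δθ = θ₂ − θ₁ = +48.9°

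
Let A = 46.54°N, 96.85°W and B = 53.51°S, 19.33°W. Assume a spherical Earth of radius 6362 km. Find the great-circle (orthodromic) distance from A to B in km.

13289 km

Haversine: a = sin²(Δφ/2)+cos φ₁ cos φ₂ sin²(Δλ/2) = 0.74758;  σ = 2·atan2(√a,√(1−a))
σ = 119.681° → d = Rσ = 6362·2.08882 = 13289 km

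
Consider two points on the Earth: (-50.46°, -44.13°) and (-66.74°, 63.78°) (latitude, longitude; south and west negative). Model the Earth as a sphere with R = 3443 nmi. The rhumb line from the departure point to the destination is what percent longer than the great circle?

12.8%

Great circle: σ = 0.8877 rad → d_gc = Rσ = 3056.4 nmi
Rhumb: Δφ = -0.2841, Δλ = +1.8834, Δψ = -0.5575, q = Δφ/Δψ = 0.5096 → d_rh = R√(Δφ²+q²Δλ²) = 3446.5 nmi
Excess = (3446.5 − 3056.4) / 3056.4 = 390.1 / 3056.4 = 12.76% ≈ 12.8%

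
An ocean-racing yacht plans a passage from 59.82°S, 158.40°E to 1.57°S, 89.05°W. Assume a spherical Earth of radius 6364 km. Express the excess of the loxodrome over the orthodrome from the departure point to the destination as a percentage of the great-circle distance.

6.8%

Great circle: σ = 1.7406 rad → d_gc = Rσ = 11077.4 km
Rhumb: Δφ = +1.0167, Δλ = +1.9644, Δψ = +1.2833, q = Δφ/Δψ = 0.7922 → d_rh = R√(Δφ²+q²Δλ²) = 11829.9 km
Excess = (11829.9 − 11077.4) / 11077.4 = 752.5 / 11077.4 = 6.79% ≈ 6.8%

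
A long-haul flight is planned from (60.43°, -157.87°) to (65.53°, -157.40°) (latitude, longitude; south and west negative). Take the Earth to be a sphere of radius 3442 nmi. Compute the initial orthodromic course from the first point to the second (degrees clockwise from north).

2.2°

θ = atan2( sin Δλ·cos φ₂ ,  cos φ₁ sin φ₂ − sin φ₁ cos φ₂ cos Δλ )
  = atan2(+0.0034, +0.0889) = 2.19°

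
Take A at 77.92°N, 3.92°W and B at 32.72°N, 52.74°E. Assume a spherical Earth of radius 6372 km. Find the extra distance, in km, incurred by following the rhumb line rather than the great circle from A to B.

Great circle: cos σ = sin φ₁ sin φ₂ + cos φ₁ cos φ₂ cos Δλ,  σ = 0.8952 rad → d_gc = 5704.5 km
Rhumb line: Δψ = -1.6412, q = Δφ/Δψ = 0.4807, d_rh = R√(Δφ²+q²Δλ²) = 5868.8 km
Excess = 5868.8 − 5704.5 = 164.3 ≈ 164 km

164 km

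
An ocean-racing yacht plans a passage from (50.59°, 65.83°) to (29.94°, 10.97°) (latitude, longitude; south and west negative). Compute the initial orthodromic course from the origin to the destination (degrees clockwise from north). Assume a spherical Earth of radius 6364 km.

264.5°

θ = atan2( sin Δλ·cos φ₂ ,  cos φ₁ sin φ₂ − sin φ₁ cos φ₂ cos Δλ )
  = atan2(-0.7086, -0.0685) = 264.48°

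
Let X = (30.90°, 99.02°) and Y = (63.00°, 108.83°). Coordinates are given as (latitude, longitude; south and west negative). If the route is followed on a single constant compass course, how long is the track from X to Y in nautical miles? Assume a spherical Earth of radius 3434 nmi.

1962 nmi

Rhumb course C = atan2(Δλ, Δψ) with Δψ = ln[tan(π/4+φ₂/2)/tan(π/4+φ₁/2)] = +0.8593, Δλ = +0.1712 → C = 11.27°
d = R·|Δφ| / |cos C| = 3434·0.56025 / 0.98072 = 1962 nmi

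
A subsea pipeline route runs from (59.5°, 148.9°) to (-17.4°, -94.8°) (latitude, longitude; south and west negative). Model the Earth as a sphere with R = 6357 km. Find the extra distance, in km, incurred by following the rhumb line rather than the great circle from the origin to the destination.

Great circle: cos σ = sin φ₁ sin φ₂ + cos φ₁ cos φ₂ cos Δλ,  σ = 2.0626 rad → d_gc = 13112.2 km
Rhumb line: Δψ = -1.6081, q = Δφ/Δψ = 0.8346, d_rh = R√(Δφ²+q²Δλ²) = 13739.8 km
Excess = 13739.8 − 13112.2 = 627.6 ≈ 628 km

628 km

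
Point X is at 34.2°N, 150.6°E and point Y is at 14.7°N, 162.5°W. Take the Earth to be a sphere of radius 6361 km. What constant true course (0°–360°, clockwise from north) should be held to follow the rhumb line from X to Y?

114.7°

Δψ = ln[tan(π/4+φ₂/2)/tan(π/4+φ₁/2)] = -0.3764
Δλ = +0.8186 rad (taken the short way round)
course = atan2(Δλ, Δψ) = 114.70°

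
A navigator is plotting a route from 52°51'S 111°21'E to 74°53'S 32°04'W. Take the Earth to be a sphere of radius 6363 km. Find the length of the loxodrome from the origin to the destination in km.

7031 km

Δψ = ln[tan(π/4+φ₂/2)/tan(π/4+φ₁/2)] = -0.9293;  Δφ = -0.3846 rad,  Δλ = -2.5031 rad
q = Δφ/Δψ = 0.4138
d = R·√(Δφ² + q²Δλ²) = 6363·1.10493 = 7031 km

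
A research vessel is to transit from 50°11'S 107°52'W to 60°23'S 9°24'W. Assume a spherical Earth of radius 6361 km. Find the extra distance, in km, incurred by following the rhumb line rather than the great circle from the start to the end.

557 km

Great circle: cos σ = sin φ₁ sin φ₂ + cos φ₁ cos φ₂ cos Δλ,  σ = 0.9006 rad → d_gc = 5728.6 km
Rhumb line: Δψ = -0.3147, q = Δφ/Δψ = 0.5656, d_rh = R√(Δφ²+q²Δλ²) = 6286.0 km
Excess = 6286.0 − 5728.6 = 557.4 ≈ 557 km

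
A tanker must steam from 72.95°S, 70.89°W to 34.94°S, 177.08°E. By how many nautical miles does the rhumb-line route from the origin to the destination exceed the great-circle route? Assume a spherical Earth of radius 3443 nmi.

477 nmi

Great circle: cos σ = sin φ₁ sin φ₂ + cos φ₁ cos φ₂ cos Δλ,  σ = 1.0957 rad → d_gc = 3772.6 nmi
Rhumb line: Δψ = +1.2462, q = Δφ/Δψ = 0.5323, d_rh = R√(Δφ²+q²Δλ²) = 4249.6 nmi
Excess = 4249.6 − 3772.6 = 477.0 ≈ 477 nmi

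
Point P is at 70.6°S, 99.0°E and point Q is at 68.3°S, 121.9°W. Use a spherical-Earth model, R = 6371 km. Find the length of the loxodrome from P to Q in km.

5430 km

Δψ = ln[tan(π/4+φ₂/2)/tan(π/4+φ₁/2)] = +0.1145;  Δφ = +0.0401 rad,  Δλ = +2.4278 rad
q = Δφ/Δψ = 0.3507
d = R·√(Δφ² + q²Δλ²) = 6371·0.85227 = 5430 km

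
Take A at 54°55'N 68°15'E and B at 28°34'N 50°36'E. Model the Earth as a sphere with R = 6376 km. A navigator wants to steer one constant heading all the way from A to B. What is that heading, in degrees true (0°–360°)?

206.0°

Δψ = ln[tan(π/4+φ₂/2)/tan(π/4+φ₁/2)] = -0.6311
Δλ = -0.3081 rad (taken the short way round)
course = atan2(Δλ, Δψ) = 206.02°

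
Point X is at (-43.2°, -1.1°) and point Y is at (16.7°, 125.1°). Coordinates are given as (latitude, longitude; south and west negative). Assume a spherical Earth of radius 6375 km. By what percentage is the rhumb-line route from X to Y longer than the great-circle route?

Great circle: σ = 2.2257 rad → d_gc = Rσ = 14188.9 km
Rhumb: Δφ = +1.0455, Δλ = +2.2026, Δψ = +1.1333, q = Δφ/Δψ = 0.9225 → d_rh = R√(Δφ²+q²Δλ²) = 14567.1 km
Excess = (14567.1 − 14188.9) / 14188.9 = 378.2 / 14188.9 = 2.67% ≈ 2.7%

2.7%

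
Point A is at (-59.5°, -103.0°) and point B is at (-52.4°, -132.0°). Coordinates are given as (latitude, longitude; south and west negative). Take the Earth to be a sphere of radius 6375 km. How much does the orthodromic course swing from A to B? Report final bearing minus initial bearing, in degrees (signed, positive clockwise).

+24.2°

Initial bearing θ₁ = atan2(sin Δλ cos φ₂, cos φ₁ sin φ₂ − sin φ₁ cos φ₂ cos Δλ) = 281.04°
Final bearing θ₂ = (initial bearing from the destination back to the start) + 180° = 305.27°
Δθ = θ₂ − θ₁ = +24.2°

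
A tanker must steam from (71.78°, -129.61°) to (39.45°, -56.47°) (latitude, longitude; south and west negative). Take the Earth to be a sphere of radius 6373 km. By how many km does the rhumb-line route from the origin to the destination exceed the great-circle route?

Great circle: cos σ = sin φ₁ sin φ₂ + cos φ₁ cos φ₂ cos Δλ,  σ = 0.8318 rad → d_gc = 5300.8 km
Rhumb line: Δψ = -1.0799, q = Δφ/Δψ = 0.5225, d_rh = R√(Δφ²+q²Δλ²) = 5567.7 km
Excess = 5567.7 − 5300.8 = 266.9 ≈ 267 km

267 km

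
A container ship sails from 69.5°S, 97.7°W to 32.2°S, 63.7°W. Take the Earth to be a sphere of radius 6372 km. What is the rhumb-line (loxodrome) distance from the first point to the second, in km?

Rhumb course C = atan2(Δλ, Δψ) with Δψ = ln[tan(π/4+φ₂/2)/tan(π/4+φ₁/2)] = +1.1160, Δλ = +0.5934 → C = 28.00°
d = R·|Δφ| / |cos C| = 6372·0.65101 / 0.88295 = 4698 km

4698 km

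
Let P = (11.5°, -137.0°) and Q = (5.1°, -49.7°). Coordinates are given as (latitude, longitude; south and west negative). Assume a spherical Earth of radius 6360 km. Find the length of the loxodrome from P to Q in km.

9610 km

Δψ = ln[tan(π/4+φ₂/2)/tan(π/4+φ₁/2)] = -0.1129;  Δφ = -0.1117 rad,  Δλ = +1.5237 rad
q = Δφ/Δψ = 0.9890
d = R·√(Δφ² + q²Δλ²) = 6360·1.51103 = 9610 km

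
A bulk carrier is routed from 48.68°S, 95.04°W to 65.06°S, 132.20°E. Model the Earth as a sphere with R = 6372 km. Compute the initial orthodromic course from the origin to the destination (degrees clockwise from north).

200.8°

θ = atan2( sin Δλ·cos φ₂ ,  cos φ₁ sin φ₂ − sin φ₁ cos φ₂ cos Δλ )
  = atan2(-0.3096, -0.8137) = 200.83°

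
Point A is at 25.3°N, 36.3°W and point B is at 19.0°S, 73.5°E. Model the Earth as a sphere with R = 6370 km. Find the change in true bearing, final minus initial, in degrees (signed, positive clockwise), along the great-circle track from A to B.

Initial bearing θ₁ = atan2(sin Δλ cos φ₂, cos φ₁ sin φ₂ − sin φ₁ cos φ₂ cos Δλ) = 100.04°
Final bearing θ₂ = (initial bearing from the destination back to the start) + 180° = 109.69°
Δθ = θ₂ − θ₁ = +9.7°

+9.7°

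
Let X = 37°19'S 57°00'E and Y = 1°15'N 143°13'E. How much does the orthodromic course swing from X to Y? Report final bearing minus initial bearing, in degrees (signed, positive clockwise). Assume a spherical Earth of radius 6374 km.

-34.1°

Initial bearing θ₁ = atan2(sin Δλ cos φ₂, cos φ₁ sin φ₂ − sin φ₁ cos φ₂ cos Δλ) = 86.71°
Final bearing θ₂ = (initial bearing from the destination back to the start) + 180° = 52.58°
Δθ = θ₂ − θ₁ = -34.1°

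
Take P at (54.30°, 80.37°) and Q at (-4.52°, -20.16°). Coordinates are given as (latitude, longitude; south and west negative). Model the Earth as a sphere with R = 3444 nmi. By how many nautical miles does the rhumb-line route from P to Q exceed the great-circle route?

Great circle: cos σ = sin φ₁ sin φ₂ + cos φ₁ cos φ₂ cos Δλ,  σ = 1.7419 rad → d_gc = 5999.2 nmi
Rhumb line: Δψ = -1.2121, q = Δφ/Δψ = 0.8470, d_rh = R√(Δφ²+q²Δλ²) = 6220.5 nmi
Excess = 6220.5 − 5999.2 = 221.3 ≈ 221 nmi

221 nmi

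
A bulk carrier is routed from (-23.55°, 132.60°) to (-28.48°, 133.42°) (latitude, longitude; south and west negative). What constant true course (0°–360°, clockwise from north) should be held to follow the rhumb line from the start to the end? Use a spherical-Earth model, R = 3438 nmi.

171.5°

Δψ = ln[tan(π/4+φ₂/2)/tan(π/4+φ₁/2)] = -0.0958
Δλ = +0.0143 rad (taken the short way round)
course = atan2(Δλ, Δψ) = 171.50°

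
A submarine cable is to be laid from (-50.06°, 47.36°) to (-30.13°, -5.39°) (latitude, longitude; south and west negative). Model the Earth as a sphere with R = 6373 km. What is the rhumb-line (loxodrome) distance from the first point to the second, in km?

4956 km

Δψ = ln[tan(π/4+φ₂/2)/tan(π/4+φ₁/2)] = +0.4604;  Δφ = +0.3478 rad,  Δλ = -0.9207 rad
q = Δφ/Δψ = 0.7555
d = R·√(Δφ² + q²Δλ²) = 6373·0.77773 = 4956 km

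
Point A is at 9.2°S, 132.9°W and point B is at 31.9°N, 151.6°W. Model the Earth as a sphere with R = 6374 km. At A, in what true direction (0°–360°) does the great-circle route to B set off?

337.3°

N = sin Δλ·cos φ₂ = -0.2722;  D = cos φ₁ sin φ₂ − sin φ₁ cos φ₂ cos Δλ = +0.6502
initial course = atan2(N, D) = 337.28°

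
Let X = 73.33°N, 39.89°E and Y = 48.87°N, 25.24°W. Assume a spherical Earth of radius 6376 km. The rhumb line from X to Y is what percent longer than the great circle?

Great circle: σ = 0.6420 rad → d_gc = Rσ = 4093.2 km
Rhumb: Δφ = -0.4269, Δλ = -1.1367, Δψ = -0.9403, q = Δφ/Δψ = 0.4540 → d_rh = R√(Δφ²+q²Δλ²) = 4270.4 km
Excess = (4270.4 − 4093.2) / 4093.2 = 177.2 / 4093.2 = 4.33% ≈ 4.3%

4.3%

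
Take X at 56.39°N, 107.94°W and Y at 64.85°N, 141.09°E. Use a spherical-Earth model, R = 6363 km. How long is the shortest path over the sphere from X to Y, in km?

5326 km

Haversine: a = sin²(Δφ/2)+cos φ₁ cos φ₂ sin²(Δλ/2) = 0.16516;  σ = 2·atan2(√a,√(1−a))
σ = 47.958° → d = Rσ = 6363·0.83702 = 5326 km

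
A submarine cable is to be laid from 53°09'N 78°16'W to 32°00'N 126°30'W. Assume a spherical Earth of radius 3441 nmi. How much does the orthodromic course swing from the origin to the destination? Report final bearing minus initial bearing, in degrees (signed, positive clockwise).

Initial bearing θ₁ = atan2(sin Δλ cos φ₂, cos φ₁ sin φ₂ − sin φ₁ cos φ₂ cos Δλ) = 258.02°
Final bearing θ₂ = (initial bearing from the destination back to the start) + 180° = 223.77°
Δθ = θ₂ − θ₁ = -34.2°

-34.2°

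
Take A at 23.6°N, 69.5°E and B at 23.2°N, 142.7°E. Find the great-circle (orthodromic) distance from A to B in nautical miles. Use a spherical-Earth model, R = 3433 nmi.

3975 nmi

Haversine: a = sin²(Δφ/2)+cos φ₁ cos φ₂ sin²(Δλ/2) = 0.29942;  σ = 2·atan2(√a,√(1−a))
σ = 66.350° → d = Rσ = 3433·1.15802 = 3975 nmi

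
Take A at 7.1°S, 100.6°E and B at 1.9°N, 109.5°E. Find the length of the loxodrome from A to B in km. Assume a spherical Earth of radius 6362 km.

Rhumb course C = atan2(Δλ, Δψ) with Δψ = ln[tan(π/4+φ₂/2)/tan(π/4+φ₁/2)] = +0.1574, Δλ = +0.1553 → C = 44.62°
d = R·|Δφ| / |cos C| = 6362·0.15708 / 0.71177 = 1404 km

1404 km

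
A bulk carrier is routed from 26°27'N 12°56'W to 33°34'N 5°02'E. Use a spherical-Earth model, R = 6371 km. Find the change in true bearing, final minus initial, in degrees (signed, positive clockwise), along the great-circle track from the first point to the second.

Initial bearing θ₁ = atan2(sin Δλ cos φ₂, cos φ₁ sin φ₂ − sin φ₁ cos φ₂ cos Δλ) = 61.08°
Final bearing θ₂ = (initial bearing from the destination back to the start) + 180° = 70.14°
Δθ = θ₂ − θ₁ = +9.1°

+9.1°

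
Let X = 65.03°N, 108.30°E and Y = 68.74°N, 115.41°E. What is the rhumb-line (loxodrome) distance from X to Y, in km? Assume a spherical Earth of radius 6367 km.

516 km

Rhumb course C = atan2(Δλ, Δψ) with Δψ = ln[tan(π/4+φ₂/2)/tan(π/4+φ₁/2)] = +0.1653, Δλ = +0.1241 → C = 36.90°
d = R·|Δφ| / |cos C| = 6367·0.06475 / 0.79970 = 516 km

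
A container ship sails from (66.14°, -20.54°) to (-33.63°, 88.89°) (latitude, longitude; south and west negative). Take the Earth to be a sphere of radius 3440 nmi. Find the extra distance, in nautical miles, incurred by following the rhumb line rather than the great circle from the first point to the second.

269 nmi

Great circle: cos σ = sin φ₁ sin φ₂ + cos φ₁ cos φ₂ cos Δλ,  σ = 2.2377 rad → d_gc = 7697.6 nmi
Rhumb line: Δψ = -2.1785, q = Δφ/Δψ = 0.7993, d_rh = R√(Δφ²+q²Δλ²) = 7966.3 nmi
Excess = 7966.3 − 7697.6 = 268.7 ≈ 269 nmi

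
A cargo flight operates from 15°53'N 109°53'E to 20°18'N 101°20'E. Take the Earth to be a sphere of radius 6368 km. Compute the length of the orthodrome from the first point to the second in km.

Haversine: a = sin²(Δφ/2)+cos φ₁ cos φ₂ sin²(Δλ/2) = 0.00650;  σ = 2·atan2(√a,√(1−a))
σ = 9.247° → d = Rσ = 6368·0.16139 = 1028 km

1028 km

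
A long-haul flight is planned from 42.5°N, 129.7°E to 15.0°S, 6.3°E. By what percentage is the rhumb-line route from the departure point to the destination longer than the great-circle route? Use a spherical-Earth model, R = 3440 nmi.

2.6%

Great circle: σ = 2.1735 rad → d_gc = Rσ = 7476.9 nmi
Rhumb: Δφ = -1.0036, Δλ = -2.1537, Δψ = -1.0858, q = Δφ/Δψ = 0.9243 → d_rh = R√(Δφ²+q²Δλ²) = 7668.7 nmi
Excess = (7668.7 − 7476.9) / 7476.9 = 191.8 / 7476.9 = 2.57% ≈ 2.6%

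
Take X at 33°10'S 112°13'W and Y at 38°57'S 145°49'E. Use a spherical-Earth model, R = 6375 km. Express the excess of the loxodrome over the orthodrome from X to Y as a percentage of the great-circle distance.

Great circle: σ = 1.3603 rad → d_gc = Rσ = 8672.0 km
Rhumb: Δφ = -0.1009, Δλ = -1.7797, Δψ = -0.1250, q = Δφ/Δψ = 0.8077 → d_rh = R√(Δφ²+q²Δλ²) = 9186.3 km
Excess = (9186.3 − 8672.0) / 8672.0 = 514.3 / 8672.0 = 5.93% ≈ 5.9%

5.9%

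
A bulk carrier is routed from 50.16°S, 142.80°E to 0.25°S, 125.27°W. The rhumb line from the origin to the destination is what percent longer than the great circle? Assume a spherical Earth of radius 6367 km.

Great circle: σ = 1.5890 rad → d_gc = Rσ = 10117.3 km
Rhumb: Δφ = +0.8711, Δλ = +1.6045, Δψ = +1.0107, q = Δφ/Δψ = 0.8619 → d_rh = R√(Δφ²+q²Δλ²) = 10406.1 km
Excess = (10406.1 − 10117.3) / 10117.3 = 288.8 / 10117.3 = 2.855% ≈ 2.9%

2.9%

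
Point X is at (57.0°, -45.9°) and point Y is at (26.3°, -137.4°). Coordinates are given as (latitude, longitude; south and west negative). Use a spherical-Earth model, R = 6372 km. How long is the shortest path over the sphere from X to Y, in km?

cos σ = sin φ₁ sin φ₂ + cos φ₁ cos φ₂ cos Δλ
      = sin(57.00°)sin(26.30°) + cos(57.00°)cos(26.30°)cos(-91.50°) = 0.3588
σ = 68.973° → d = Rσ = 6372·1.20380 = 7671 km

7671 km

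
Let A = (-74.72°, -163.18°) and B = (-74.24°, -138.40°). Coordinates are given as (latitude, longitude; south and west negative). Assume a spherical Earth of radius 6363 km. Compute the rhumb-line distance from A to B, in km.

Δψ = ln[tan(π/4+φ₂/2)/tan(π/4+φ₁/2)] = +0.0313;  Δφ = +0.0084 rad,  Δλ = +0.4325 rad
q = Δφ/Δψ = 0.2676
d = R·√(Δφ² + q²Δλ²) = 6363·0.11602 = 738 km

738 km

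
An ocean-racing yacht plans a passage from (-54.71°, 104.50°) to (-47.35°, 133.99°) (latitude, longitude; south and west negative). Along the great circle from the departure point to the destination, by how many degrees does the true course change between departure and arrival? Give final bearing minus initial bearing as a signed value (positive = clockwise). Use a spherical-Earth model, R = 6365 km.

At departure: θ₁ = atan2(sin Δλ cos φ₂, cos φ₁ sin φ₂ − sin φ₁ cos φ₂ cos Δλ) = 80.39°
At arrival: θ₂ = atan2(sin Δλ cos φ₁, −cos φ₂ sin φ₁ + sin φ₂ cos φ₁ cos Δλ) = 57.22°
Δθ = θ₂ − θ₁ = -23.2°

-23.2°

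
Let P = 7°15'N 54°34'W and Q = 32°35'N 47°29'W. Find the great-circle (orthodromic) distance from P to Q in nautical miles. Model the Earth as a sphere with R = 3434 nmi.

Haversine: a = sin²(Δφ/2)+cos φ₁ cos φ₂ sin²(Δλ/2) = 0.05127;  σ = 2·atan2(√a,√(1−a))
σ = 26.175° → d = Rσ = 3434·0.45683 = 1569 nmi

1569 nmi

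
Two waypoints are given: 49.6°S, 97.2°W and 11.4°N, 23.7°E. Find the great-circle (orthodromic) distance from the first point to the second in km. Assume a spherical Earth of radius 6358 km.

Haversine: a = sin²(Δφ/2)+cos φ₁ cos φ₂ sin²(Δλ/2) = 0.73840;  σ = 2·atan2(√a,√(1−a))
σ = 118.476° → d = Rσ = 6358·2.06780 = 13147 km

13147 km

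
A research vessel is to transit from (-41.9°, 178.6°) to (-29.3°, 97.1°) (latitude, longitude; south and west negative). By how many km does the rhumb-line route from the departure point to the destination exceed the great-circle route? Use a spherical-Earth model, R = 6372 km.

244 km

Great circle: cos σ = sin φ₁ sin φ₂ + cos φ₁ cos φ₂ cos Δλ,  σ = 1.1343 rad → d_gc = 7227.8 km
Rhumb line: Δψ = +0.2716, q = Δφ/Δψ = 0.8098, d_rh = R√(Δφ²+q²Δλ²) = 7472.2 km
Excess = 7472.2 − 7227.8 = 244.4 ≈ 244 km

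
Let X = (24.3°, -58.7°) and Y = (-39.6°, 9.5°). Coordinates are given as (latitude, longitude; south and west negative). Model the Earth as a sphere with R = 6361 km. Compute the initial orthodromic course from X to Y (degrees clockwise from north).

134.3°

θ = atan2( sin Δλ·cos φ₂ ,  cos φ₁ sin φ₂ − sin φ₁ cos φ₂ cos Δλ )
  = atan2(+0.7154, -0.6987) = 134.32°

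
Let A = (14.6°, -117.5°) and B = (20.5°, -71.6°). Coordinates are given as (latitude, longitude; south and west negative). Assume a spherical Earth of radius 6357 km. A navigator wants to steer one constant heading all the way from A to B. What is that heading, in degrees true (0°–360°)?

82.3°

Δψ = ln[tan(π/4+φ₂/2)/tan(π/4+φ₁/2)] = +0.1081
Δλ = +0.8011 rad (taken the short way round)
course = atan2(Δλ, Δψ) = 82.32°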